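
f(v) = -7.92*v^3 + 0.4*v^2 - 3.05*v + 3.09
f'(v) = -23.76*v^2 + 0.8*v - 3.05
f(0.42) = 1.29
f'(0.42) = -6.91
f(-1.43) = 31.43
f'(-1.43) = -52.78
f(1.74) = -42.73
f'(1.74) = -73.59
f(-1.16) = 19.53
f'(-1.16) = -35.95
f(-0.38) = 4.74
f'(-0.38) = -6.78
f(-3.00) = 229.68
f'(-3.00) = -219.29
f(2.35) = -104.65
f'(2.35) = -132.38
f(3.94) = -487.13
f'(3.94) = -368.74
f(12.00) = -13661.67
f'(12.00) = -3414.89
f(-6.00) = 1746.51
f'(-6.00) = -863.21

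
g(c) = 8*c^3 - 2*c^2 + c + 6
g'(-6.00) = 889.00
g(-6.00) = -1800.00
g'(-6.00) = 889.00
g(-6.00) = -1800.00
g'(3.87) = 344.97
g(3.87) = 443.60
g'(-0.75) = 17.50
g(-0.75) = 0.75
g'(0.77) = 12.15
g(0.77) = 9.24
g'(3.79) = 330.58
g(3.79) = 416.58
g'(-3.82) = 366.50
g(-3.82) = -472.95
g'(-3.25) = 267.50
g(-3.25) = -293.00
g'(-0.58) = 11.39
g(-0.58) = 3.19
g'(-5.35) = 709.34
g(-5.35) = -1281.64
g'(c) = 24*c^2 - 4*c + 1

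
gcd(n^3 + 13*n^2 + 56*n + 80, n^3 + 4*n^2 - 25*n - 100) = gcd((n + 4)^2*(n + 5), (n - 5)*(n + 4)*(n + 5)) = n^2 + 9*n + 20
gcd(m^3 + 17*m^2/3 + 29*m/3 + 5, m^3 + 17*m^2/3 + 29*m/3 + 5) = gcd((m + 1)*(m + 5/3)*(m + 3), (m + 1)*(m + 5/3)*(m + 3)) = m^3 + 17*m^2/3 + 29*m/3 + 5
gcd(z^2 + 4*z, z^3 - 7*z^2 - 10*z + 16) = 1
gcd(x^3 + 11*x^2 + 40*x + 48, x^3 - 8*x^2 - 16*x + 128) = x + 4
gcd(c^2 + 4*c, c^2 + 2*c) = c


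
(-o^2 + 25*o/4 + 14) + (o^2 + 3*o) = 37*o/4 + 14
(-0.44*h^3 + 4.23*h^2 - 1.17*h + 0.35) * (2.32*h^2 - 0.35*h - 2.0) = -1.0208*h^5 + 9.9676*h^4 - 3.3149*h^3 - 7.2385*h^2 + 2.2175*h - 0.7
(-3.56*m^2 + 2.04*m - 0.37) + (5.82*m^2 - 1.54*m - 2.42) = 2.26*m^2 + 0.5*m - 2.79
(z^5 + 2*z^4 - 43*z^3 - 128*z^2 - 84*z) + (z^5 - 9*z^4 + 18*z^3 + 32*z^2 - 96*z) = 2*z^5 - 7*z^4 - 25*z^3 - 96*z^2 - 180*z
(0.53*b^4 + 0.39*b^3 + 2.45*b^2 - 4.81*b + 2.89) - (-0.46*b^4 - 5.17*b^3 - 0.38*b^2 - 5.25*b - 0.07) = 0.99*b^4 + 5.56*b^3 + 2.83*b^2 + 0.44*b + 2.96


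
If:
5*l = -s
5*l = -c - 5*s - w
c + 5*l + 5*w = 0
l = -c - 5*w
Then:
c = 0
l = 0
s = 0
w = 0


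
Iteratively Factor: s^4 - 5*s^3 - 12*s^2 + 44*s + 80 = (s + 2)*(s^3 - 7*s^2 + 2*s + 40) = (s - 4)*(s + 2)*(s^2 - 3*s - 10) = (s - 4)*(s + 2)^2*(s - 5)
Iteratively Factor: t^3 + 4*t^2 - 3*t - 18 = (t + 3)*(t^2 + t - 6) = (t - 2)*(t + 3)*(t + 3)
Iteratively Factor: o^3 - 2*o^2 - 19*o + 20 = (o + 4)*(o^2 - 6*o + 5) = (o - 1)*(o + 4)*(o - 5)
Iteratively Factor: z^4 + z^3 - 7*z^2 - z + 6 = (z - 1)*(z^3 + 2*z^2 - 5*z - 6) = (z - 1)*(z + 1)*(z^2 + z - 6) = (z - 1)*(z + 1)*(z + 3)*(z - 2)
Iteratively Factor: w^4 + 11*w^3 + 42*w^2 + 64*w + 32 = (w + 4)*(w^3 + 7*w^2 + 14*w + 8) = (w + 4)^2*(w^2 + 3*w + 2) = (w + 2)*(w + 4)^2*(w + 1)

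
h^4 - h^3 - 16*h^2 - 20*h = h*(h - 5)*(h + 2)^2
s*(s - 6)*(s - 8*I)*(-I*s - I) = -I*s^4 - 8*s^3 + 5*I*s^3 + 40*s^2 + 6*I*s^2 + 48*s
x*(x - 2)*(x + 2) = x^3 - 4*x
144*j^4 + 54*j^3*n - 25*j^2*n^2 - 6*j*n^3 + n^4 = (-8*j + n)*(-3*j + n)*(2*j + n)*(3*j + n)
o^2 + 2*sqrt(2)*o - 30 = (o - 3*sqrt(2))*(o + 5*sqrt(2))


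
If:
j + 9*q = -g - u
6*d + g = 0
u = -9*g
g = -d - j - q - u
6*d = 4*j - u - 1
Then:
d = -2/513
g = 4/171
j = 131/684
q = -1/2052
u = -4/19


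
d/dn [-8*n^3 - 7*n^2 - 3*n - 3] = -24*n^2 - 14*n - 3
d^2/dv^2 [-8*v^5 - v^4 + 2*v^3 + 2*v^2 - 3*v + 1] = -160*v^3 - 12*v^2 + 12*v + 4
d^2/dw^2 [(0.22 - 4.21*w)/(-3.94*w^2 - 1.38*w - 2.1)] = ((4.21*w - 0.22)*(7.88*w + 1.38)*(15.76*w + 2.76) - (99.5244*w + 9.886)*(3.94*w^2 + 1.38*w + 2.1))/(3.94*w^2 + 1.38*w + 2.1)^3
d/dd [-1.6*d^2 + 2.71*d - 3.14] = 2.71 - 3.2*d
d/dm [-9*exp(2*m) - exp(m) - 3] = (-18*exp(m) - 1)*exp(m)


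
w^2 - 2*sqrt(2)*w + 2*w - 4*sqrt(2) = (w + 2)*(w - 2*sqrt(2))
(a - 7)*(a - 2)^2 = a^3 - 11*a^2 + 32*a - 28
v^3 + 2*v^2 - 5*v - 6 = (v - 2)*(v + 1)*(v + 3)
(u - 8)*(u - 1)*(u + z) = u^3 + u^2*z - 9*u^2 - 9*u*z + 8*u + 8*z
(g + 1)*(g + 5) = g^2 + 6*g + 5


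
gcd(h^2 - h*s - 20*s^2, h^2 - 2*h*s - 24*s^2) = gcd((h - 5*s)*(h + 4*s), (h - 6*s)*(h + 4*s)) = h + 4*s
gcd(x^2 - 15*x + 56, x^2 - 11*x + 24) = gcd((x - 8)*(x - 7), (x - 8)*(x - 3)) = x - 8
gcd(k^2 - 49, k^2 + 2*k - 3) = 1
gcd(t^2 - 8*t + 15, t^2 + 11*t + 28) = 1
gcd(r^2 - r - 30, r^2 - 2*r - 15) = 1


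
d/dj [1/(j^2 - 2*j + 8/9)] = 162*(1 - j)/(9*j^2 - 18*j + 8)^2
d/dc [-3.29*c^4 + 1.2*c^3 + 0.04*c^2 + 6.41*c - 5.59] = -13.16*c^3 + 3.6*c^2 + 0.08*c + 6.41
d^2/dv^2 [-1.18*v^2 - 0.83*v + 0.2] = -2.36000000000000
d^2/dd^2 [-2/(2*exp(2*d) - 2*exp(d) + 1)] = 4*(-4*(2*exp(d) - 1)^2*exp(d) + (4*exp(d) - 1)*(2*exp(2*d) - 2*exp(d) + 1))*exp(d)/(2*exp(2*d) - 2*exp(d) + 1)^3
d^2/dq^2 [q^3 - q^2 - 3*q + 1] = 6*q - 2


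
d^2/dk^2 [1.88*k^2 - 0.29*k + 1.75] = 3.76000000000000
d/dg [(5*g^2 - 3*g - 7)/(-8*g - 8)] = (-5*g^2 - 10*g - 4)/(8*(g^2 + 2*g + 1))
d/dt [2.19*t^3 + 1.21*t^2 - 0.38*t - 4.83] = 6.57*t^2 + 2.42*t - 0.38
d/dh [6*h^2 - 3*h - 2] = 12*h - 3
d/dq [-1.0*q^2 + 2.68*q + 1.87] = 2.68 - 2.0*q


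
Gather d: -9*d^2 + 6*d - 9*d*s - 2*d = -9*d^2 + d*(4 - 9*s)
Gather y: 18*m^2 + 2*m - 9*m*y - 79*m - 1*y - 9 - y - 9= 18*m^2 - 77*m + y*(-9*m - 2) - 18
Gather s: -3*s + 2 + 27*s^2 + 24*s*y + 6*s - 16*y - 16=27*s^2 + s*(24*y + 3) - 16*y - 14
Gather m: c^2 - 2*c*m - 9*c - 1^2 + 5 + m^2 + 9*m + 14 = c^2 - 9*c + m^2 + m*(9 - 2*c) + 18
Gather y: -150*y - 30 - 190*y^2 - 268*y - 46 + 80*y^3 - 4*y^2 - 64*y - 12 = 80*y^3 - 194*y^2 - 482*y - 88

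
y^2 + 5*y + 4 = (y + 1)*(y + 4)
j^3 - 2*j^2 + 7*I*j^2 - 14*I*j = j*(j - 2)*(j + 7*I)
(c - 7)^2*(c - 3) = c^3 - 17*c^2 + 91*c - 147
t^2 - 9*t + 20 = (t - 5)*(t - 4)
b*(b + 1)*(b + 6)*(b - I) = b^4 + 7*b^3 - I*b^3 + 6*b^2 - 7*I*b^2 - 6*I*b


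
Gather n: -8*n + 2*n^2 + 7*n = 2*n^2 - n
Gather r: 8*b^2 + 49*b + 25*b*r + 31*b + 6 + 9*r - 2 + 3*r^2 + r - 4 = 8*b^2 + 80*b + 3*r^2 + r*(25*b + 10)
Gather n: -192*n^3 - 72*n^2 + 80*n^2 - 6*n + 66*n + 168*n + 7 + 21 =-192*n^3 + 8*n^2 + 228*n + 28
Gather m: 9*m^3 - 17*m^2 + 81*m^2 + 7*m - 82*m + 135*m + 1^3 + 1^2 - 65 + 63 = 9*m^3 + 64*m^2 + 60*m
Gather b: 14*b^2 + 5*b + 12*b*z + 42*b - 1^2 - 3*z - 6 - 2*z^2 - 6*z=14*b^2 + b*(12*z + 47) - 2*z^2 - 9*z - 7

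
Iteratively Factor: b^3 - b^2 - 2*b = (b + 1)*(b^2 - 2*b) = b*(b + 1)*(b - 2)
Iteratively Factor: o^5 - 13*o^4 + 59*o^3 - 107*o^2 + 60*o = (o - 3)*(o^4 - 10*o^3 + 29*o^2 - 20*o) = (o - 5)*(o - 3)*(o^3 - 5*o^2 + 4*o) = (o - 5)*(o - 3)*(o - 1)*(o^2 - 4*o) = o*(o - 5)*(o - 3)*(o - 1)*(o - 4)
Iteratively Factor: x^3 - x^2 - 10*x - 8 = (x + 2)*(x^2 - 3*x - 4) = (x - 4)*(x + 2)*(x + 1)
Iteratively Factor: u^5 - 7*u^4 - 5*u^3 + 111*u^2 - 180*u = (u - 5)*(u^4 - 2*u^3 - 15*u^2 + 36*u) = (u - 5)*(u + 4)*(u^3 - 6*u^2 + 9*u) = (u - 5)*(u - 3)*(u + 4)*(u^2 - 3*u) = u*(u - 5)*(u - 3)*(u + 4)*(u - 3)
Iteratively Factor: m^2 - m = (m - 1)*(m)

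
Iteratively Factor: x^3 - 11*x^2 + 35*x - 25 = (x - 5)*(x^2 - 6*x + 5) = (x - 5)*(x - 1)*(x - 5)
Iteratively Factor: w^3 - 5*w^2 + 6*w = (w - 3)*(w^2 - 2*w) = w*(w - 3)*(w - 2)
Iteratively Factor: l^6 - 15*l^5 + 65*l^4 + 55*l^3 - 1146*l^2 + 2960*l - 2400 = (l - 4)*(l^5 - 11*l^4 + 21*l^3 + 139*l^2 - 590*l + 600) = (l - 4)*(l + 4)*(l^4 - 15*l^3 + 81*l^2 - 185*l + 150) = (l - 4)*(l - 3)*(l + 4)*(l^3 - 12*l^2 + 45*l - 50) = (l - 4)*(l - 3)*(l - 2)*(l + 4)*(l^2 - 10*l + 25) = (l - 5)*(l - 4)*(l - 3)*(l - 2)*(l + 4)*(l - 5)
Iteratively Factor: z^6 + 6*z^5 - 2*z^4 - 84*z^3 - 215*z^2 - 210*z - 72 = (z + 1)*(z^5 + 5*z^4 - 7*z^3 - 77*z^2 - 138*z - 72) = (z - 4)*(z + 1)*(z^4 + 9*z^3 + 29*z^2 + 39*z + 18) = (z - 4)*(z + 1)*(z + 2)*(z^3 + 7*z^2 + 15*z + 9) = (z - 4)*(z + 1)*(z + 2)*(z + 3)*(z^2 + 4*z + 3) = (z - 4)*(z + 1)^2*(z + 2)*(z + 3)*(z + 3)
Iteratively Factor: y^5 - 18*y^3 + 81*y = (y)*(y^4 - 18*y^2 + 81) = y*(y - 3)*(y^3 + 3*y^2 - 9*y - 27) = y*(y - 3)*(y + 3)*(y^2 - 9) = y*(y - 3)*(y + 3)^2*(y - 3)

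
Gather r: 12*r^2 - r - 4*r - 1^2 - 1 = 12*r^2 - 5*r - 2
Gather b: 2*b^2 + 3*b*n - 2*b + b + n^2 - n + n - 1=2*b^2 + b*(3*n - 1) + n^2 - 1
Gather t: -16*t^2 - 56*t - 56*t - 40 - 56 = -16*t^2 - 112*t - 96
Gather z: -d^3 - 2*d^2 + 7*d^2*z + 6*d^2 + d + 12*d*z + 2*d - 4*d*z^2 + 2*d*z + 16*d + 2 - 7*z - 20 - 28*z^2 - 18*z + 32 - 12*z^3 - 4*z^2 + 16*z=-d^3 + 4*d^2 + 19*d - 12*z^3 + z^2*(-4*d - 32) + z*(7*d^2 + 14*d - 9) + 14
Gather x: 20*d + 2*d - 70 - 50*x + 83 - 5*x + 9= 22*d - 55*x + 22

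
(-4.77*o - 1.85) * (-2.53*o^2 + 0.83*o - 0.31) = 12.0681*o^3 + 0.7214*o^2 - 0.0568000000000002*o + 0.5735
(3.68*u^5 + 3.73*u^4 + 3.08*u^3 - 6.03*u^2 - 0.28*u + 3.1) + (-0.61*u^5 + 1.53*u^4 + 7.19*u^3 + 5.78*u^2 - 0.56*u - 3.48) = 3.07*u^5 + 5.26*u^4 + 10.27*u^3 - 0.25*u^2 - 0.84*u - 0.38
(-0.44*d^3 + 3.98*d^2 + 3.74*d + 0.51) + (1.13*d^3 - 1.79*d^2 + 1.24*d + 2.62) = 0.69*d^3 + 2.19*d^2 + 4.98*d + 3.13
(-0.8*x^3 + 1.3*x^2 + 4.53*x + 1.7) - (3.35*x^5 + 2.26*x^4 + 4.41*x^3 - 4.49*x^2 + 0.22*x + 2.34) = -3.35*x^5 - 2.26*x^4 - 5.21*x^3 + 5.79*x^2 + 4.31*x - 0.64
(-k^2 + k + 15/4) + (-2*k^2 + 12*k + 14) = -3*k^2 + 13*k + 71/4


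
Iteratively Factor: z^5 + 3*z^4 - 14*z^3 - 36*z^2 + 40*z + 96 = (z + 2)*(z^4 + z^3 - 16*z^2 - 4*z + 48) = (z - 2)*(z + 2)*(z^3 + 3*z^2 - 10*z - 24) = (z - 2)*(z + 2)*(z + 4)*(z^2 - z - 6) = (z - 2)*(z + 2)^2*(z + 4)*(z - 3)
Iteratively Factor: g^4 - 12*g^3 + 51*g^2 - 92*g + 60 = (g - 5)*(g^3 - 7*g^2 + 16*g - 12) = (g - 5)*(g - 2)*(g^2 - 5*g + 6) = (g - 5)*(g - 2)^2*(g - 3)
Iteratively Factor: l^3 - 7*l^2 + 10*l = (l - 5)*(l^2 - 2*l) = l*(l - 5)*(l - 2)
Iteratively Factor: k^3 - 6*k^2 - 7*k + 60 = (k + 3)*(k^2 - 9*k + 20) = (k - 5)*(k + 3)*(k - 4)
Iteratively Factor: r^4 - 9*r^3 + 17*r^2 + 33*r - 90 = (r - 3)*(r^3 - 6*r^2 - r + 30) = (r - 3)*(r + 2)*(r^2 - 8*r + 15) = (r - 3)^2*(r + 2)*(r - 5)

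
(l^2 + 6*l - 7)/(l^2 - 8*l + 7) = (l + 7)/(l - 7)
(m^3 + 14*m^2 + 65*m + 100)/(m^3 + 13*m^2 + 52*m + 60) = (m^2 + 9*m + 20)/(m^2 + 8*m + 12)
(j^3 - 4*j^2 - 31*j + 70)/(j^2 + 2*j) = (j^3 - 4*j^2 - 31*j + 70)/(j*(j + 2))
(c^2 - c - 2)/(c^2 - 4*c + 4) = (c + 1)/(c - 2)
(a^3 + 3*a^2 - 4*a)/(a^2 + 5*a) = (a^2 + 3*a - 4)/(a + 5)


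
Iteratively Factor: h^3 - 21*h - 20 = (h + 4)*(h^2 - 4*h - 5) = (h + 1)*(h + 4)*(h - 5)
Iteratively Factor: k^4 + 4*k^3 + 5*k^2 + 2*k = (k + 1)*(k^3 + 3*k^2 + 2*k) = (k + 1)*(k + 2)*(k^2 + k) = k*(k + 1)*(k + 2)*(k + 1)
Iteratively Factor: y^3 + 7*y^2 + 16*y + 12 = (y + 2)*(y^2 + 5*y + 6) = (y + 2)^2*(y + 3)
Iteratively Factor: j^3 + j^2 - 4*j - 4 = (j + 2)*(j^2 - j - 2) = (j - 2)*(j + 2)*(j + 1)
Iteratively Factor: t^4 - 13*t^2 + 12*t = (t)*(t^3 - 13*t + 12) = t*(t + 4)*(t^2 - 4*t + 3) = t*(t - 1)*(t + 4)*(t - 3)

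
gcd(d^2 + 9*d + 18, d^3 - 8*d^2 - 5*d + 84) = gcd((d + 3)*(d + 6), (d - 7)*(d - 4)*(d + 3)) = d + 3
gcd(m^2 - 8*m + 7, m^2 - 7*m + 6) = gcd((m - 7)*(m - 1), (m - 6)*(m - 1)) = m - 1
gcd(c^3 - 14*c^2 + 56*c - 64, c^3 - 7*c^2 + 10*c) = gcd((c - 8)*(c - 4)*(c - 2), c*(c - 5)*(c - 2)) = c - 2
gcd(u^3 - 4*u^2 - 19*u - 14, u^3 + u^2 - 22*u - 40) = u + 2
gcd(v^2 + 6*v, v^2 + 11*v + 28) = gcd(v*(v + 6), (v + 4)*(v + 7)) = 1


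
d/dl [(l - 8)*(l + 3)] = 2*l - 5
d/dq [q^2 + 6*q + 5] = 2*q + 6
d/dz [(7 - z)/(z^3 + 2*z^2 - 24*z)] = (-z*(z^2 + 2*z - 24) + (z - 7)*(3*z^2 + 4*z - 24))/(z^2*(z^2 + 2*z - 24)^2)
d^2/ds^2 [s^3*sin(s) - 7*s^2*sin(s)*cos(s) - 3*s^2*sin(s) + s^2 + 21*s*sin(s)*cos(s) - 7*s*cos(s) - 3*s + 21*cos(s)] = -s^3*sin(s) + 3*s^2*sin(s) + 14*s^2*sin(2*s) + 6*s^2*cos(s) + 6*s*sin(s) - 42*s*sin(2*s) - 5*s*cos(s) - 28*s*cos(2*s) + 8*sin(s) - 7*sin(2*s) - 21*cos(s) + 42*cos(2*s) + 2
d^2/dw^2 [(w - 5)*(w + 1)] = 2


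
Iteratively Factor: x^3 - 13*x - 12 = (x - 4)*(x^2 + 4*x + 3) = (x - 4)*(x + 1)*(x + 3)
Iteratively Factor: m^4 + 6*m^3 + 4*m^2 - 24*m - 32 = (m + 2)*(m^3 + 4*m^2 - 4*m - 16) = (m - 2)*(m + 2)*(m^2 + 6*m + 8) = (m - 2)*(m + 2)^2*(m + 4)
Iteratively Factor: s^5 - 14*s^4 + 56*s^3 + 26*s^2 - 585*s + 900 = (s - 5)*(s^4 - 9*s^3 + 11*s^2 + 81*s - 180) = (s - 5)*(s + 3)*(s^3 - 12*s^2 + 47*s - 60) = (s - 5)*(s - 3)*(s + 3)*(s^2 - 9*s + 20) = (s - 5)*(s - 4)*(s - 3)*(s + 3)*(s - 5)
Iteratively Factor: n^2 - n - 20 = (n - 5)*(n + 4)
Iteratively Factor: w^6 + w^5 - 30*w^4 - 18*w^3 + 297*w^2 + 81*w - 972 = (w + 3)*(w^5 - 2*w^4 - 24*w^3 + 54*w^2 + 135*w - 324) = (w + 3)^2*(w^4 - 5*w^3 - 9*w^2 + 81*w - 108) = (w + 3)^2*(w + 4)*(w^3 - 9*w^2 + 27*w - 27) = (w - 3)*(w + 3)^2*(w + 4)*(w^2 - 6*w + 9) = (w - 3)^2*(w + 3)^2*(w + 4)*(w - 3)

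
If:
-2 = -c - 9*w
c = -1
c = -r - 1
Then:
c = -1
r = 0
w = 1/3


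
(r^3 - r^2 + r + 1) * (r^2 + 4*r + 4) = r^5 + 3*r^4 + r^3 + r^2 + 8*r + 4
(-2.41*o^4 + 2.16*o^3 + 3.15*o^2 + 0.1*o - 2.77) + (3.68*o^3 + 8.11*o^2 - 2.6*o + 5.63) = -2.41*o^4 + 5.84*o^3 + 11.26*o^2 - 2.5*o + 2.86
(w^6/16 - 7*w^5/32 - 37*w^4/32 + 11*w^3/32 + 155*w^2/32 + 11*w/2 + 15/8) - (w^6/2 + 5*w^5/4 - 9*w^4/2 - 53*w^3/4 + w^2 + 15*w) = -7*w^6/16 - 47*w^5/32 + 107*w^4/32 + 435*w^3/32 + 123*w^2/32 - 19*w/2 + 15/8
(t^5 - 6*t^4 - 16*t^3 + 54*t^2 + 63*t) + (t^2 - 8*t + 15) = t^5 - 6*t^4 - 16*t^3 + 55*t^2 + 55*t + 15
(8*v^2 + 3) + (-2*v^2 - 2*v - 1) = 6*v^2 - 2*v + 2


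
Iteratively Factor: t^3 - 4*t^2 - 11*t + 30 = (t + 3)*(t^2 - 7*t + 10) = (t - 5)*(t + 3)*(t - 2)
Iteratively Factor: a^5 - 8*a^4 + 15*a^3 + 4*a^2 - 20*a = (a - 2)*(a^4 - 6*a^3 + 3*a^2 + 10*a) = a*(a - 2)*(a^3 - 6*a^2 + 3*a + 10) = a*(a - 5)*(a - 2)*(a^2 - a - 2) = a*(a - 5)*(a - 2)*(a + 1)*(a - 2)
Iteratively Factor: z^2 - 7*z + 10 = (z - 2)*(z - 5)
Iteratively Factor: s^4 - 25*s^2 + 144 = (s - 4)*(s^3 + 4*s^2 - 9*s - 36) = (s - 4)*(s - 3)*(s^2 + 7*s + 12) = (s - 4)*(s - 3)*(s + 4)*(s + 3)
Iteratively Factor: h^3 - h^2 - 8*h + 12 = (h + 3)*(h^2 - 4*h + 4) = (h - 2)*(h + 3)*(h - 2)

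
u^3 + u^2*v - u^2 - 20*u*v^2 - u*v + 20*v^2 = (u - 1)*(u - 4*v)*(u + 5*v)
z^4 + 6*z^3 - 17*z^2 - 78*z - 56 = (z - 4)*(z + 1)*(z + 2)*(z + 7)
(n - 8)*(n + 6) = n^2 - 2*n - 48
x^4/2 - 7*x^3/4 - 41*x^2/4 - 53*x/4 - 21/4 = (x/2 + 1/2)*(x - 7)*(x + 1)*(x + 3/2)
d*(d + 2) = d^2 + 2*d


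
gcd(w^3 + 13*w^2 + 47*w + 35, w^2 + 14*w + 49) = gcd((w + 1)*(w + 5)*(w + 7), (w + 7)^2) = w + 7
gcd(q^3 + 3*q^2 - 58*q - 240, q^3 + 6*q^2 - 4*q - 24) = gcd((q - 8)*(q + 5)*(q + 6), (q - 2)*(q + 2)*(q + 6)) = q + 6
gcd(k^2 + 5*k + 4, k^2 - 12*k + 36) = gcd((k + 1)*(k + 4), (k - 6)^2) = 1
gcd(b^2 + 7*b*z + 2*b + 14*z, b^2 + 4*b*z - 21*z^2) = b + 7*z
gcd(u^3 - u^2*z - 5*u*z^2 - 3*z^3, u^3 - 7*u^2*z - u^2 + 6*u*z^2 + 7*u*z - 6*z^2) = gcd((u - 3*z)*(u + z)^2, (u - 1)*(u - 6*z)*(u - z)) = 1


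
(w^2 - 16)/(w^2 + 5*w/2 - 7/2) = 2*(w^2 - 16)/(2*w^2 + 5*w - 7)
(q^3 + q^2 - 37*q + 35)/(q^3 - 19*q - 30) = (q^2 + 6*q - 7)/(q^2 + 5*q + 6)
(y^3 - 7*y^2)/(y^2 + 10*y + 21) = y^2*(y - 7)/(y^2 + 10*y + 21)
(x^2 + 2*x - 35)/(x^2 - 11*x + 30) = (x + 7)/(x - 6)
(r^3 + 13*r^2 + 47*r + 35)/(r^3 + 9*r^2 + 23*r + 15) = (r + 7)/(r + 3)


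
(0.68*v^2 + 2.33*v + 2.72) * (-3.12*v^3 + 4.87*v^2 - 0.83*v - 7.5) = -2.1216*v^5 - 3.958*v^4 + 2.2963*v^3 + 6.2125*v^2 - 19.7326*v - 20.4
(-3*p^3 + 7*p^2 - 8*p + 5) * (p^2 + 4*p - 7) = -3*p^5 - 5*p^4 + 41*p^3 - 76*p^2 + 76*p - 35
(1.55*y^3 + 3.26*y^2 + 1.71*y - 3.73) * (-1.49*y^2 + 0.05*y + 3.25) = -2.3095*y^5 - 4.7799*y^4 + 2.6526*y^3 + 16.2382*y^2 + 5.371*y - 12.1225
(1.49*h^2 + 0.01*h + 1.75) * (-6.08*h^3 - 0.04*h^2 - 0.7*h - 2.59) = -9.0592*h^5 - 0.1204*h^4 - 11.6834*h^3 - 3.9361*h^2 - 1.2509*h - 4.5325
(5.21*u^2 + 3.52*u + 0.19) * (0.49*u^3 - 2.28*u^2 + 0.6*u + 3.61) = 2.5529*u^5 - 10.154*u^4 - 4.8065*u^3 + 20.4869*u^2 + 12.8212*u + 0.6859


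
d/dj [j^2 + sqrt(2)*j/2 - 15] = 2*j + sqrt(2)/2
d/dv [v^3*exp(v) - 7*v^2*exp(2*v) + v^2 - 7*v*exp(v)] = v^3*exp(v) - 14*v^2*exp(2*v) + 3*v^2*exp(v) - 14*v*exp(2*v) - 7*v*exp(v) + 2*v - 7*exp(v)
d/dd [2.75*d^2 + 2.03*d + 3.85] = 5.5*d + 2.03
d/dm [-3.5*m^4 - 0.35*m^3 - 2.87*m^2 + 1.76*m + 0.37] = -14.0*m^3 - 1.05*m^2 - 5.74*m + 1.76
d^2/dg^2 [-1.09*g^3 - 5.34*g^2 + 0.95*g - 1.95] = -6.54*g - 10.68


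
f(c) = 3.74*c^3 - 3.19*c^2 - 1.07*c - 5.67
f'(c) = 11.22*c^2 - 6.38*c - 1.07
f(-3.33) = -175.58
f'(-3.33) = 144.59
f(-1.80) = -35.89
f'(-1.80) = 46.77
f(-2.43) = -75.57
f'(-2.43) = 80.69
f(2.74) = 44.38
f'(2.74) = 65.68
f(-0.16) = -5.60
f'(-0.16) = 0.24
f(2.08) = 11.96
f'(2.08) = 34.20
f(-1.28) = -17.37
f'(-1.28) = 25.48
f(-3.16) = -152.16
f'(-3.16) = 131.13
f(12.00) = 5984.85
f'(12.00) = 1538.05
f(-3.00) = -132.15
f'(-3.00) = 119.05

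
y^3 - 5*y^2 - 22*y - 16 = (y - 8)*(y + 1)*(y + 2)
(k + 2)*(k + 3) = k^2 + 5*k + 6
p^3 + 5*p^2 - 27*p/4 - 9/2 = (p - 3/2)*(p + 1/2)*(p + 6)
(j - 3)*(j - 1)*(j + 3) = j^3 - j^2 - 9*j + 9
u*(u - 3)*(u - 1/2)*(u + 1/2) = u^4 - 3*u^3 - u^2/4 + 3*u/4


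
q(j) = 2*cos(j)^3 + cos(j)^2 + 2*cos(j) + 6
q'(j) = -6*sin(j)*cos(j)^2 - 2*sin(j)*cos(j) - 2*sin(j) = 2*(3*sin(j)^2 - cos(j) - 4)*sin(j)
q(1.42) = 6.33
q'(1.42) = -2.41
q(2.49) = 4.04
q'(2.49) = -2.55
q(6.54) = 10.68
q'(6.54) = -2.43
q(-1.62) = 5.90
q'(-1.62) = 1.91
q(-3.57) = 3.50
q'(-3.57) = -2.14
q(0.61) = 9.41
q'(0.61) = -4.39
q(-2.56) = 3.86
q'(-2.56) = 2.48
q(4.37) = 5.37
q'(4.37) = 1.89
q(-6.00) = 10.61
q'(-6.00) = -2.64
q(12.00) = 9.60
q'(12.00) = 4.27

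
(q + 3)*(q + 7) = q^2 + 10*q + 21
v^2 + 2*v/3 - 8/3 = (v - 4/3)*(v + 2)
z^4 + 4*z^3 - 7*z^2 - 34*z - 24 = (z - 3)*(z + 1)*(z + 2)*(z + 4)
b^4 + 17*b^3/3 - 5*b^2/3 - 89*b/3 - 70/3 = (b - 7/3)*(b + 1)*(b + 2)*(b + 5)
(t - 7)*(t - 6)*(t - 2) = t^3 - 15*t^2 + 68*t - 84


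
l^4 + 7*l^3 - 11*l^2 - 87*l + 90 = (l - 3)*(l - 1)*(l + 5)*(l + 6)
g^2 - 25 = (g - 5)*(g + 5)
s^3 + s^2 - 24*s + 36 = (s - 3)*(s - 2)*(s + 6)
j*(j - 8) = j^2 - 8*j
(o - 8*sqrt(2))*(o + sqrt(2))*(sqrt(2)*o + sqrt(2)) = sqrt(2)*o^3 - 14*o^2 + sqrt(2)*o^2 - 16*sqrt(2)*o - 14*o - 16*sqrt(2)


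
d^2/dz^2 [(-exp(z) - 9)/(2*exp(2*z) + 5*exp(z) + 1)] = (-4*exp(4*z) - 134*exp(3*z) - 258*exp(2*z) - 148*exp(z) + 44)*exp(z)/(8*exp(6*z) + 60*exp(5*z) + 162*exp(4*z) + 185*exp(3*z) + 81*exp(2*z) + 15*exp(z) + 1)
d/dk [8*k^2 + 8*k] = 16*k + 8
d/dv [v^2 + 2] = 2*v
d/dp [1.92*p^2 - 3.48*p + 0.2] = 3.84*p - 3.48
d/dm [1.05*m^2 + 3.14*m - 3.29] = 2.1*m + 3.14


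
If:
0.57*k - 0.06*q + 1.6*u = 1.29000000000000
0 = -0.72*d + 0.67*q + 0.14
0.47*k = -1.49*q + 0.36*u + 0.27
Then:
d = 1.01507439062995*u - 0.285308641975309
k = 2.20888888888889 - 2.69219373219373*u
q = 1.09082621082621*u - 0.515555555555556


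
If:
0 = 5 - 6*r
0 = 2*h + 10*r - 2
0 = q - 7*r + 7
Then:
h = -19/6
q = -7/6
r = 5/6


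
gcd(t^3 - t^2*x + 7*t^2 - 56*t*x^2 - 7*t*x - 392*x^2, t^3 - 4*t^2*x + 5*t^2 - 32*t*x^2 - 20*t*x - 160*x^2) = -t + 8*x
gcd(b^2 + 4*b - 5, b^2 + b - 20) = b + 5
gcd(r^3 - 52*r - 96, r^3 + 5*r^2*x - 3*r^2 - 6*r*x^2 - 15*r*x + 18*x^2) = 1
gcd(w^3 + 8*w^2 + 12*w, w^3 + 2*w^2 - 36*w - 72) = w^2 + 8*w + 12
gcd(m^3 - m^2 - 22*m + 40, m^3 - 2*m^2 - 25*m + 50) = m^2 + 3*m - 10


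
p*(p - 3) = p^2 - 3*p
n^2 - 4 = (n - 2)*(n + 2)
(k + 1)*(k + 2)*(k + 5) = k^3 + 8*k^2 + 17*k + 10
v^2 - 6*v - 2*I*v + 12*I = (v - 6)*(v - 2*I)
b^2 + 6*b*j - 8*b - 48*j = (b - 8)*(b + 6*j)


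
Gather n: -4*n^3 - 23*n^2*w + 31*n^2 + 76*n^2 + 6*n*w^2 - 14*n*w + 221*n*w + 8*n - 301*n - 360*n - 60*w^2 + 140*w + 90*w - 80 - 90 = -4*n^3 + n^2*(107 - 23*w) + n*(6*w^2 + 207*w - 653) - 60*w^2 + 230*w - 170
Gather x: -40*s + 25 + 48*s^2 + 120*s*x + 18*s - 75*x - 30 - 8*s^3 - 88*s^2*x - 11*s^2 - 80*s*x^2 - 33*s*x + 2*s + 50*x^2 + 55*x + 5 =-8*s^3 + 37*s^2 - 20*s + x^2*(50 - 80*s) + x*(-88*s^2 + 87*s - 20)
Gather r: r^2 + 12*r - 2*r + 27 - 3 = r^2 + 10*r + 24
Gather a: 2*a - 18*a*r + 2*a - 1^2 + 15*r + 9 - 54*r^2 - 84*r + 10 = a*(4 - 18*r) - 54*r^2 - 69*r + 18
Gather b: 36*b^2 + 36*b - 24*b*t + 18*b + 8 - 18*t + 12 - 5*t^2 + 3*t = 36*b^2 + b*(54 - 24*t) - 5*t^2 - 15*t + 20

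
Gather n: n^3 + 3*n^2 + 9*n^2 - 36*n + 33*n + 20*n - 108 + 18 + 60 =n^3 + 12*n^2 + 17*n - 30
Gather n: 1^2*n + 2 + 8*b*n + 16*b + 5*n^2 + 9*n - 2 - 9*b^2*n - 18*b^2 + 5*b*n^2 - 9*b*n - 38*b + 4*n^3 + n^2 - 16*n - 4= -18*b^2 - 22*b + 4*n^3 + n^2*(5*b + 6) + n*(-9*b^2 - b - 6) - 4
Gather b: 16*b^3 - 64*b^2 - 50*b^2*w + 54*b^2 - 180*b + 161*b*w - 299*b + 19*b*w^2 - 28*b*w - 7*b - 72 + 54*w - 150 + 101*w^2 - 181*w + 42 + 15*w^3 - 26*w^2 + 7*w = 16*b^3 + b^2*(-50*w - 10) + b*(19*w^2 + 133*w - 486) + 15*w^3 + 75*w^2 - 120*w - 180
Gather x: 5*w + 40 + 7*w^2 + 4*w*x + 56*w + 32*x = 7*w^2 + 61*w + x*(4*w + 32) + 40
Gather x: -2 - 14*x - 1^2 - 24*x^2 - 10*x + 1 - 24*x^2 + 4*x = -48*x^2 - 20*x - 2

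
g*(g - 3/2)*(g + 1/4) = g^3 - 5*g^2/4 - 3*g/8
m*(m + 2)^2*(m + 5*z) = m^4 + 5*m^3*z + 4*m^3 + 20*m^2*z + 4*m^2 + 20*m*z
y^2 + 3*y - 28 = (y - 4)*(y + 7)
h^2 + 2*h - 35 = (h - 5)*(h + 7)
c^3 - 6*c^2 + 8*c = c*(c - 4)*(c - 2)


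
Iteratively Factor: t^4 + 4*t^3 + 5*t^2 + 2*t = (t + 1)*(t^3 + 3*t^2 + 2*t) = t*(t + 1)*(t^2 + 3*t + 2) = t*(t + 1)*(t + 2)*(t + 1)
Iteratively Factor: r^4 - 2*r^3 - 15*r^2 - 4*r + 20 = (r - 1)*(r^3 - r^2 - 16*r - 20) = (r - 1)*(r + 2)*(r^2 - 3*r - 10) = (r - 5)*(r - 1)*(r + 2)*(r + 2)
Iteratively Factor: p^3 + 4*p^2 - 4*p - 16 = (p + 2)*(p^2 + 2*p - 8) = (p + 2)*(p + 4)*(p - 2)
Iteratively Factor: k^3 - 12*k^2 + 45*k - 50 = (k - 5)*(k^2 - 7*k + 10) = (k - 5)*(k - 2)*(k - 5)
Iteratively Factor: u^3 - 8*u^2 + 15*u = (u - 3)*(u^2 - 5*u) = u*(u - 3)*(u - 5)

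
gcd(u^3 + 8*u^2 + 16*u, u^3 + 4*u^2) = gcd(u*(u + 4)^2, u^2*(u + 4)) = u^2 + 4*u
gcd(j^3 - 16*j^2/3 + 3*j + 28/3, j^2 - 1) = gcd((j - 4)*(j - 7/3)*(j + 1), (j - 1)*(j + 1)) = j + 1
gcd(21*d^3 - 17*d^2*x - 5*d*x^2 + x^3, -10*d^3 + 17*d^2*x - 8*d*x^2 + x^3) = -d + x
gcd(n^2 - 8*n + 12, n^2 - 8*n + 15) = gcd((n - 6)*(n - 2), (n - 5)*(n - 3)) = 1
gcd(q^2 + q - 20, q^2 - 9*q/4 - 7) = q - 4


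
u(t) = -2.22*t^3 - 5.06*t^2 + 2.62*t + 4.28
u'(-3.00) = -26.96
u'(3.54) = -116.67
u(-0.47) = 2.16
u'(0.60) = -5.85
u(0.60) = 3.55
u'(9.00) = -627.92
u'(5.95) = -293.37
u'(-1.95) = -2.97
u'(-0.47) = 5.91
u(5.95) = -626.90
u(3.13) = -105.17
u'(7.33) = -429.39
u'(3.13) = -94.30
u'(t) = -6.66*t^2 - 10.12*t + 2.62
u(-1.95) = -3.61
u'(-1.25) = 4.86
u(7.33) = -1122.69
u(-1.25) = -2.57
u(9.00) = -2000.38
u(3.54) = -148.34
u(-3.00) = 10.82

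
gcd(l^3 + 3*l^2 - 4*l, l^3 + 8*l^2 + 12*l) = l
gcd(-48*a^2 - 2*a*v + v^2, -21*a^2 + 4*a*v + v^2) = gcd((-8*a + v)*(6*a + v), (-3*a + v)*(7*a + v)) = 1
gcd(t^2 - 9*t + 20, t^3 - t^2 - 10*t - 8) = t - 4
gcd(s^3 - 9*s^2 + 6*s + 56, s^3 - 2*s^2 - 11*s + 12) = s - 4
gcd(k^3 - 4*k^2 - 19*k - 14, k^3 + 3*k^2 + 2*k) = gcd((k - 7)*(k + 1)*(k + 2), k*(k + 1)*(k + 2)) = k^2 + 3*k + 2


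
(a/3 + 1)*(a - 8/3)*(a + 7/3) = a^3/3 + 8*a^2/9 - 65*a/27 - 56/9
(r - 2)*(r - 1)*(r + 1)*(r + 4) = r^4 + 2*r^3 - 9*r^2 - 2*r + 8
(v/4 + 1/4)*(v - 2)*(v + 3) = v^3/4 + v^2/2 - 5*v/4 - 3/2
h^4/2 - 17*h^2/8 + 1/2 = (h/2 + 1)*(h - 2)*(h - 1/2)*(h + 1/2)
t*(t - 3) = t^2 - 3*t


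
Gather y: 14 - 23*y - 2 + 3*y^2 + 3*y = 3*y^2 - 20*y + 12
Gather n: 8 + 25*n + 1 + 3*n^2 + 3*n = 3*n^2 + 28*n + 9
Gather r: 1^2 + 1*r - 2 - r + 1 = 0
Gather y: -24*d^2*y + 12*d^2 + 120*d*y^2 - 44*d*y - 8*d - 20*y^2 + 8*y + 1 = 12*d^2 - 8*d + y^2*(120*d - 20) + y*(-24*d^2 - 44*d + 8) + 1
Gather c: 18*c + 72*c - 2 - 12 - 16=90*c - 30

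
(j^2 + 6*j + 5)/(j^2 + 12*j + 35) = (j + 1)/(j + 7)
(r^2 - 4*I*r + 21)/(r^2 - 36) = (r^2 - 4*I*r + 21)/(r^2 - 36)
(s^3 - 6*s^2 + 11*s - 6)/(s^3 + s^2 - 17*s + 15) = (s - 2)/(s + 5)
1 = 1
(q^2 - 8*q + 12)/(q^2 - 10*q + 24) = (q - 2)/(q - 4)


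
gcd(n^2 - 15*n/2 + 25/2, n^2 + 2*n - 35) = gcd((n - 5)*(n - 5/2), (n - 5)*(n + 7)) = n - 5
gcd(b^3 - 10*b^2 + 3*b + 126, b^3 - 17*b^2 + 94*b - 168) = b^2 - 13*b + 42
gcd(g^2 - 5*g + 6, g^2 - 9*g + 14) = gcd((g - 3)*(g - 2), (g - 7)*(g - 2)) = g - 2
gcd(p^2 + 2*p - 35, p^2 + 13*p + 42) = p + 7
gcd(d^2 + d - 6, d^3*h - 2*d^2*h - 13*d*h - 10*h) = 1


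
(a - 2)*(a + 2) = a^2 - 4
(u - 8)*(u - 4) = u^2 - 12*u + 32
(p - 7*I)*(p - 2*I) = p^2 - 9*I*p - 14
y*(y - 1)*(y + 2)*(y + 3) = y^4 + 4*y^3 + y^2 - 6*y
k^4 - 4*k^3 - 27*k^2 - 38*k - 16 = (k - 8)*(k + 1)^2*(k + 2)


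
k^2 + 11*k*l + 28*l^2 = (k + 4*l)*(k + 7*l)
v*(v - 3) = v^2 - 3*v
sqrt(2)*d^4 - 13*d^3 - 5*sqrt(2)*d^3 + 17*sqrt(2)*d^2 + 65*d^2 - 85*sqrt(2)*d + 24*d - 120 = (d - 5)*(d - 4*sqrt(2))*(d - 3*sqrt(2))*(sqrt(2)*d + 1)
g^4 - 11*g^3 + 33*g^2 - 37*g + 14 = (g - 7)*(g - 2)*(g - 1)^2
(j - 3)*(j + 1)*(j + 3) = j^3 + j^2 - 9*j - 9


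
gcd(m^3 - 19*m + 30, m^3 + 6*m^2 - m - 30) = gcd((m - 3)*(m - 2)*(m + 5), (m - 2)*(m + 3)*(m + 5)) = m^2 + 3*m - 10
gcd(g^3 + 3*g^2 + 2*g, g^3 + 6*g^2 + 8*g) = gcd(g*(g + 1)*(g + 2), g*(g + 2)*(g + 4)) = g^2 + 2*g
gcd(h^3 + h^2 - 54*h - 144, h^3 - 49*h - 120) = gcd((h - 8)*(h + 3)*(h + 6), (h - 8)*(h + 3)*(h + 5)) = h^2 - 5*h - 24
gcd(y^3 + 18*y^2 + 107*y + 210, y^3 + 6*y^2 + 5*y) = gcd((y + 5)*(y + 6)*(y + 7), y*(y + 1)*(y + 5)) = y + 5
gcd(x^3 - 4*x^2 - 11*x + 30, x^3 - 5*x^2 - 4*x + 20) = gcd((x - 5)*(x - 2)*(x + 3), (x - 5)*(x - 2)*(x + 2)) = x^2 - 7*x + 10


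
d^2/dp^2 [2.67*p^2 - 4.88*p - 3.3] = 5.34000000000000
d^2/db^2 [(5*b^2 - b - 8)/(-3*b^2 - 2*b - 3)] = 26*(3*b^3 + 27*b^2 + 9*b - 7)/(27*b^6 + 54*b^5 + 117*b^4 + 116*b^3 + 117*b^2 + 54*b + 27)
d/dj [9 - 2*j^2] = -4*j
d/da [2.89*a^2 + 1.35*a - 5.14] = 5.78*a + 1.35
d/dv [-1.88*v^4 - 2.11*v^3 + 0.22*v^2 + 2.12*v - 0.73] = -7.52*v^3 - 6.33*v^2 + 0.44*v + 2.12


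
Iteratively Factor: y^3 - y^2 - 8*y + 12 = (y - 2)*(y^2 + y - 6) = (y - 2)^2*(y + 3)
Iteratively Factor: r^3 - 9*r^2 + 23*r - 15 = (r - 3)*(r^2 - 6*r + 5) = (r - 5)*(r - 3)*(r - 1)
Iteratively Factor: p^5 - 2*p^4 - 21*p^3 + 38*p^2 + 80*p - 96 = (p - 1)*(p^4 - p^3 - 22*p^2 + 16*p + 96) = (p - 4)*(p - 1)*(p^3 + 3*p^2 - 10*p - 24) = (p - 4)*(p - 1)*(p + 4)*(p^2 - p - 6) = (p - 4)*(p - 3)*(p - 1)*(p + 4)*(p + 2)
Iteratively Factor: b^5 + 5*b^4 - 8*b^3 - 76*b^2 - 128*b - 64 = (b - 4)*(b^4 + 9*b^3 + 28*b^2 + 36*b + 16) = (b - 4)*(b + 4)*(b^3 + 5*b^2 + 8*b + 4) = (b - 4)*(b + 1)*(b + 4)*(b^2 + 4*b + 4) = (b - 4)*(b + 1)*(b + 2)*(b + 4)*(b + 2)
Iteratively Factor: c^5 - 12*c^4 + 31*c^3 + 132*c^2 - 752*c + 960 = (c - 4)*(c^4 - 8*c^3 - c^2 + 128*c - 240) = (c - 4)^2*(c^3 - 4*c^2 - 17*c + 60) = (c - 5)*(c - 4)^2*(c^2 + c - 12) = (c - 5)*(c - 4)^2*(c + 4)*(c - 3)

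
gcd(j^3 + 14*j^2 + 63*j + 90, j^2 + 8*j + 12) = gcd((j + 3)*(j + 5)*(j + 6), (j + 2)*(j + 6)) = j + 6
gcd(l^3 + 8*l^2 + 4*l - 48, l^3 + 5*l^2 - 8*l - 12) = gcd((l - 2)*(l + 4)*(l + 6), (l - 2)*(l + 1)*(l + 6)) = l^2 + 4*l - 12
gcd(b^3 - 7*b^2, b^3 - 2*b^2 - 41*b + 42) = b - 7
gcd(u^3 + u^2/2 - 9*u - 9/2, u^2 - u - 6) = u - 3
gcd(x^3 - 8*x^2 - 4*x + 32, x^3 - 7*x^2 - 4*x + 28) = x^2 - 4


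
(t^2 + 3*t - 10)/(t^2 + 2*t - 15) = (t - 2)/(t - 3)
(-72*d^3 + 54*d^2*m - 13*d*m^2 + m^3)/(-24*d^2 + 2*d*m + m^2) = (18*d^2 - 9*d*m + m^2)/(6*d + m)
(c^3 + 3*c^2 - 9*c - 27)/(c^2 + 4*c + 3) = (c^2 - 9)/(c + 1)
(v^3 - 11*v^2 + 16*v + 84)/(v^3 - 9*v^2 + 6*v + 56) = (v - 6)/(v - 4)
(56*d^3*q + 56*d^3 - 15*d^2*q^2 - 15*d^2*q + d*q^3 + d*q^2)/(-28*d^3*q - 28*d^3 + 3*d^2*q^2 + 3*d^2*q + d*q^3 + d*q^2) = (56*d^2 - 15*d*q + q^2)/(-28*d^2 + 3*d*q + q^2)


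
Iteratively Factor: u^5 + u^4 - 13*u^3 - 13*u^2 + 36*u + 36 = (u - 3)*(u^4 + 4*u^3 - u^2 - 16*u - 12) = (u - 3)*(u + 1)*(u^3 + 3*u^2 - 4*u - 12) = (u - 3)*(u - 2)*(u + 1)*(u^2 + 5*u + 6) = (u - 3)*(u - 2)*(u + 1)*(u + 2)*(u + 3)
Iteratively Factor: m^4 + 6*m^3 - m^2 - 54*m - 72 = (m - 3)*(m^3 + 9*m^2 + 26*m + 24) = (m - 3)*(m + 4)*(m^2 + 5*m + 6) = (m - 3)*(m + 3)*(m + 4)*(m + 2)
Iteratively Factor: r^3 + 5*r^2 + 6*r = (r)*(r^2 + 5*r + 6) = r*(r + 3)*(r + 2)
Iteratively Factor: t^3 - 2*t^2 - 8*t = (t - 4)*(t^2 + 2*t) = (t - 4)*(t + 2)*(t)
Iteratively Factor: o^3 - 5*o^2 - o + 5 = (o - 5)*(o^2 - 1) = (o - 5)*(o + 1)*(o - 1)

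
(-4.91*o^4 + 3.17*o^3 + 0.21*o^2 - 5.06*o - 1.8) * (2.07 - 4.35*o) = 21.3585*o^5 - 23.9532*o^4 + 5.6484*o^3 + 22.4457*o^2 - 2.6442*o - 3.726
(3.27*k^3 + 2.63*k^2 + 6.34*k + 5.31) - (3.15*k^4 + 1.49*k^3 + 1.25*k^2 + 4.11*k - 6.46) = -3.15*k^4 + 1.78*k^3 + 1.38*k^2 + 2.23*k + 11.77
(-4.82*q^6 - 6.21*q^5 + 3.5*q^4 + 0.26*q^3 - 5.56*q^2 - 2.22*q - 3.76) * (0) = 0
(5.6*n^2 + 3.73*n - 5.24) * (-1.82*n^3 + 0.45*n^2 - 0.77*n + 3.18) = -10.192*n^5 - 4.2686*n^4 + 6.9033*n^3 + 12.5779*n^2 + 15.8962*n - 16.6632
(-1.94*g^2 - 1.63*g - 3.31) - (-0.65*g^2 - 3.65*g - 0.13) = -1.29*g^2 + 2.02*g - 3.18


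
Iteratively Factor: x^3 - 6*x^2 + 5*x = (x)*(x^2 - 6*x + 5) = x*(x - 5)*(x - 1)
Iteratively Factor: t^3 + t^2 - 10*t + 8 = (t - 1)*(t^2 + 2*t - 8) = (t - 1)*(t + 4)*(t - 2)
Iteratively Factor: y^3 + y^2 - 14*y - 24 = (y + 3)*(y^2 - 2*y - 8) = (y + 2)*(y + 3)*(y - 4)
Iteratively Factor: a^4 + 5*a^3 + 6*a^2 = (a + 2)*(a^3 + 3*a^2) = a*(a + 2)*(a^2 + 3*a) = a^2*(a + 2)*(a + 3)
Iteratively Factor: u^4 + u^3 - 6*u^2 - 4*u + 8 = (u + 2)*(u^3 - u^2 - 4*u + 4) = (u + 2)^2*(u^2 - 3*u + 2) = (u - 1)*(u + 2)^2*(u - 2)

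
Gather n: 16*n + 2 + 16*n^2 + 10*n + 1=16*n^2 + 26*n + 3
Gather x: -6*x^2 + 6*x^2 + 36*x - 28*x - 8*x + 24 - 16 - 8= 0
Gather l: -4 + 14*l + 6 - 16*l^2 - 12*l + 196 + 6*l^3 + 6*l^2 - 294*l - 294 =6*l^3 - 10*l^2 - 292*l - 96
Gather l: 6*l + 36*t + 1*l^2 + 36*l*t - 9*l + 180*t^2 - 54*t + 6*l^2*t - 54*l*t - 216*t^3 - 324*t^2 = l^2*(6*t + 1) + l*(-18*t - 3) - 216*t^3 - 144*t^2 - 18*t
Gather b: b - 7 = b - 7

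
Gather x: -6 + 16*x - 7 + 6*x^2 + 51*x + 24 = 6*x^2 + 67*x + 11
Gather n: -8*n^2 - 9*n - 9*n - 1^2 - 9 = -8*n^2 - 18*n - 10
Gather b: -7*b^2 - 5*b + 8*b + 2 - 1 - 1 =-7*b^2 + 3*b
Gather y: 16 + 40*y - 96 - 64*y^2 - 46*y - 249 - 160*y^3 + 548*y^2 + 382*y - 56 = -160*y^3 + 484*y^2 + 376*y - 385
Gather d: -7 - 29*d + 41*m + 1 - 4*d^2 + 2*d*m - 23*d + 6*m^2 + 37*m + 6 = -4*d^2 + d*(2*m - 52) + 6*m^2 + 78*m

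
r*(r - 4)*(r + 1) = r^3 - 3*r^2 - 4*r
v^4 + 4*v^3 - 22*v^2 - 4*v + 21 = (v - 3)*(v - 1)*(v + 1)*(v + 7)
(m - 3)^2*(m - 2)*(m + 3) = m^4 - 5*m^3 - 3*m^2 + 45*m - 54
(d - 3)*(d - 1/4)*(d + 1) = d^3 - 9*d^2/4 - 5*d/2 + 3/4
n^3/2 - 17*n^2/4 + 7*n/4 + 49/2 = (n/2 + 1)*(n - 7)*(n - 7/2)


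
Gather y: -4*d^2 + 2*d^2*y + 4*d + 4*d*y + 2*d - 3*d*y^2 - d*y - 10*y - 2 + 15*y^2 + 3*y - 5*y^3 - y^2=-4*d^2 + 6*d - 5*y^3 + y^2*(14 - 3*d) + y*(2*d^2 + 3*d - 7) - 2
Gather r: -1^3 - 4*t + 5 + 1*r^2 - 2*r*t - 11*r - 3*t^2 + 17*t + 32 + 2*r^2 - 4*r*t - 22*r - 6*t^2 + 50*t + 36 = 3*r^2 + r*(-6*t - 33) - 9*t^2 + 63*t + 72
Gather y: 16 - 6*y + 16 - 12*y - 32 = -18*y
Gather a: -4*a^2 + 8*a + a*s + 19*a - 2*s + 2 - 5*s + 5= -4*a^2 + a*(s + 27) - 7*s + 7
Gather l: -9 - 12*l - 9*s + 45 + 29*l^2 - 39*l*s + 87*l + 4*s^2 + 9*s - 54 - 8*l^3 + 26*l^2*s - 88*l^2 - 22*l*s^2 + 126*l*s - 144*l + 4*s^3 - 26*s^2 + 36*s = -8*l^3 + l^2*(26*s - 59) + l*(-22*s^2 + 87*s - 69) + 4*s^3 - 22*s^2 + 36*s - 18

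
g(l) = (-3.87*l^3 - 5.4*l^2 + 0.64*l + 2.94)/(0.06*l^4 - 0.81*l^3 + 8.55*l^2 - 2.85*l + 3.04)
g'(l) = (-11.61*l^2 - 10.8*l + 0.64)/(0.06*l^4 - 0.81*l^3 + 8.55*l^2 - 2.85*l + 3.04) + (-3.87*l^3 - 5.4*l^2 + 0.64*l + 2.94)*(-0.24*l^3 + 2.43*l^2 - 17.1*l + 2.85)/(0.06*l^4 - 0.81*l^3 + 8.55*l^2 - 2.85*l + 3.04)^2 = (0.2322*l^6 + 0.647999999999998*l^5 - 37.5777*l^4 + 22.3902*l^3 - 18.2322*l^2 - 83.106*l + 10.3246)/(0.0036*l^8 - 0.0972*l^7 + 1.6821*l^6 - 14.193*l^5 + 78.0843*l^4 - 53.6598*l^3 + 60.1065*l^2 - 17.328*l + 9.2416)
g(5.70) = -4.98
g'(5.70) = -0.78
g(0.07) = 1.03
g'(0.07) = 0.53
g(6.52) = -5.59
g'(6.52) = -0.70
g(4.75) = -4.21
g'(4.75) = -0.84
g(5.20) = -4.58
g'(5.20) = -0.81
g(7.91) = -6.42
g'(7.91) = -0.50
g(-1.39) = 0.08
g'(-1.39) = -0.17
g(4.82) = -4.26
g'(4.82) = -0.83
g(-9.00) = 1.40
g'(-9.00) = -0.06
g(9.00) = -6.87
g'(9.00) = -0.32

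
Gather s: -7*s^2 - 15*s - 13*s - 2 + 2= -7*s^2 - 28*s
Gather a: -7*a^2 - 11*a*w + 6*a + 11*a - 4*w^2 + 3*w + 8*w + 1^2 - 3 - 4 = -7*a^2 + a*(17 - 11*w) - 4*w^2 + 11*w - 6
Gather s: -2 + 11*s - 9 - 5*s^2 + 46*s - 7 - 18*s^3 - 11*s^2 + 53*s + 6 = -18*s^3 - 16*s^2 + 110*s - 12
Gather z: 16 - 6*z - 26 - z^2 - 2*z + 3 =-z^2 - 8*z - 7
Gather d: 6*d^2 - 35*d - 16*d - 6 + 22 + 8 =6*d^2 - 51*d + 24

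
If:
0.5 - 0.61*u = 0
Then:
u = 0.82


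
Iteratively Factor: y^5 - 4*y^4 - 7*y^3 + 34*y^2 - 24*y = (y - 1)*(y^4 - 3*y^3 - 10*y^2 + 24*y) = y*(y - 1)*(y^3 - 3*y^2 - 10*y + 24) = y*(y - 1)*(y + 3)*(y^2 - 6*y + 8) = y*(y - 4)*(y - 1)*(y + 3)*(y - 2)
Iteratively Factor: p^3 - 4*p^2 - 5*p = (p)*(p^2 - 4*p - 5) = p*(p - 5)*(p + 1)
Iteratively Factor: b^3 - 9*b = (b - 3)*(b^2 + 3*b) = b*(b - 3)*(b + 3)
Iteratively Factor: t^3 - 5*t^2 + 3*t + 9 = (t - 3)*(t^2 - 2*t - 3) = (t - 3)^2*(t + 1)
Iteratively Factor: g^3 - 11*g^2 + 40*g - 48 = (g - 4)*(g^2 - 7*g + 12) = (g - 4)*(g - 3)*(g - 4)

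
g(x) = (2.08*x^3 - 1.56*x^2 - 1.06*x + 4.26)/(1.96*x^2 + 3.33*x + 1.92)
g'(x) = (-3.92*x - 3.33)*(2.08*x^3 - 1.56*x^2 - 1.06*x + 4.26)/(1.96*x^2 + 3.33*x + 1.92)^2 + (6.24*x^2 - 3.12*x - 1.06)/(1.96*x^2 + 3.33*x + 1.92)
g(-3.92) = -7.42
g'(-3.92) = 0.94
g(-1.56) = -3.87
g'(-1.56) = 5.50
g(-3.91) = -7.41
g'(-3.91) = 0.94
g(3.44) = 1.83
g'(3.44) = 0.86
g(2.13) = 0.84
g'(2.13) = 0.60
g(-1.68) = -4.43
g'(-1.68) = 3.97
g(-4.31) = -7.79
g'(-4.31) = 0.95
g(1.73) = 0.63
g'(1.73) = 0.43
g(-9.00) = -12.46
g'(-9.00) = 1.03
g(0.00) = 2.22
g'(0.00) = -4.40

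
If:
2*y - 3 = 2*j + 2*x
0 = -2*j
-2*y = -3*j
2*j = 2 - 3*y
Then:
No Solution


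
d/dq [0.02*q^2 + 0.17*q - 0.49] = 0.04*q + 0.17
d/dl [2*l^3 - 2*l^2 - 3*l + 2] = 6*l^2 - 4*l - 3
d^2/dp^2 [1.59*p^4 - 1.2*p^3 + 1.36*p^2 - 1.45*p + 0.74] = 19.08*p^2 - 7.2*p + 2.72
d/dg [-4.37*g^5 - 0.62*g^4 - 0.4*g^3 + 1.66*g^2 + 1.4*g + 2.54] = -21.85*g^4 - 2.48*g^3 - 1.2*g^2 + 3.32*g + 1.4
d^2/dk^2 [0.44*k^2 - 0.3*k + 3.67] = 0.880000000000000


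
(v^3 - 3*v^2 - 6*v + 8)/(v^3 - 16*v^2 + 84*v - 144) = (v^2 + v - 2)/(v^2 - 12*v + 36)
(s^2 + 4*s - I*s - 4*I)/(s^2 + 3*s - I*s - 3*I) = (s + 4)/(s + 3)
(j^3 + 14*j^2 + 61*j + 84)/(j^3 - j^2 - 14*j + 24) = (j^2 + 10*j + 21)/(j^2 - 5*j + 6)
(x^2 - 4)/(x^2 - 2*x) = (x + 2)/x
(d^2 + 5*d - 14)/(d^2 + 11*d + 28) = (d - 2)/(d + 4)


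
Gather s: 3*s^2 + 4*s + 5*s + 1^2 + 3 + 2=3*s^2 + 9*s + 6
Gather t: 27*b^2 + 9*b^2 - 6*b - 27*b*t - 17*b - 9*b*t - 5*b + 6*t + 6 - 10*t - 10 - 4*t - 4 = 36*b^2 - 28*b + t*(-36*b - 8) - 8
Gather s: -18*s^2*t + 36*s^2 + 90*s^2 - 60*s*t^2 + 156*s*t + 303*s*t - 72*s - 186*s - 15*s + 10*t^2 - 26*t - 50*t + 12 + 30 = s^2*(126 - 18*t) + s*(-60*t^2 + 459*t - 273) + 10*t^2 - 76*t + 42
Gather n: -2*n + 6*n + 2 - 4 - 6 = 4*n - 8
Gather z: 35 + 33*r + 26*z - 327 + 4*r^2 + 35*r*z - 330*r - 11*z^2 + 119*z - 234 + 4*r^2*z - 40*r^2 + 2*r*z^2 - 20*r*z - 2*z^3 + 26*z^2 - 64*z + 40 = -36*r^2 - 297*r - 2*z^3 + z^2*(2*r + 15) + z*(4*r^2 + 15*r + 81) - 486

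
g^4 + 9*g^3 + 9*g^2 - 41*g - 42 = (g - 2)*(g + 1)*(g + 3)*(g + 7)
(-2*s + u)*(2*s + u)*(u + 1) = -4*s^2*u - 4*s^2 + u^3 + u^2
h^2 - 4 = (h - 2)*(h + 2)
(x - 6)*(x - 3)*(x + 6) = x^3 - 3*x^2 - 36*x + 108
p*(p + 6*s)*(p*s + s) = p^3*s + 6*p^2*s^2 + p^2*s + 6*p*s^2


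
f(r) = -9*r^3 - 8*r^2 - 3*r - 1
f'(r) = -27*r^2 - 16*r - 3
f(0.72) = -10.67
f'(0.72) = -28.52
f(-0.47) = -0.42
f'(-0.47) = -1.44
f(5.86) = -2104.37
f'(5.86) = -1023.93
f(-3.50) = 297.38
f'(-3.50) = -277.75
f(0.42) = -4.34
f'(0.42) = -14.48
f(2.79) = -267.10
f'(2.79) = -257.81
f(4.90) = -1266.62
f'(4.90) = -729.67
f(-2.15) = 57.92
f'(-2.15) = -93.41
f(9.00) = -7237.00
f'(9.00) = -2334.00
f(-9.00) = 5939.00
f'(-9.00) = -2046.00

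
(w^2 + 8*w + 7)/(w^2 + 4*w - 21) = (w + 1)/(w - 3)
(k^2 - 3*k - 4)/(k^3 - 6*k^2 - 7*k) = (k - 4)/(k*(k - 7))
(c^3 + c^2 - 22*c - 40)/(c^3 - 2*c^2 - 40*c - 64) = (c - 5)/(c - 8)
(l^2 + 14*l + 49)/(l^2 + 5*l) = (l^2 + 14*l + 49)/(l*(l + 5))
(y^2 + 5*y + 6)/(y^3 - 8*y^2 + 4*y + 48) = (y + 3)/(y^2 - 10*y + 24)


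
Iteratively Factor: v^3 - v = (v + 1)*(v^2 - v) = v*(v + 1)*(v - 1)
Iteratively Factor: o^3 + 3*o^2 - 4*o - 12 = (o + 2)*(o^2 + o - 6) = (o + 2)*(o + 3)*(o - 2)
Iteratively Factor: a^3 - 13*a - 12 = (a + 3)*(a^2 - 3*a - 4) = (a - 4)*(a + 3)*(a + 1)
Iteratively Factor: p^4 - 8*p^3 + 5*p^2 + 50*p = (p - 5)*(p^3 - 3*p^2 - 10*p) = p*(p - 5)*(p^2 - 3*p - 10) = p*(p - 5)^2*(p + 2)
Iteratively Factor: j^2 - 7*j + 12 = (j - 3)*(j - 4)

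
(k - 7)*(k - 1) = k^2 - 8*k + 7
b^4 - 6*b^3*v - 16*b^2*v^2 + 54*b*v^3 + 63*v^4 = (b - 7*v)*(b - 3*v)*(b + v)*(b + 3*v)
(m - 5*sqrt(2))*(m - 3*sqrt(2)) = m^2 - 8*sqrt(2)*m + 30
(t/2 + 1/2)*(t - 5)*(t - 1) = t^3/2 - 5*t^2/2 - t/2 + 5/2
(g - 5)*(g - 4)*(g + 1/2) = g^3 - 17*g^2/2 + 31*g/2 + 10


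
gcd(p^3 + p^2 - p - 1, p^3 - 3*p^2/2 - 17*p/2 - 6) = p + 1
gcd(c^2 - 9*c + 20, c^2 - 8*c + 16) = c - 4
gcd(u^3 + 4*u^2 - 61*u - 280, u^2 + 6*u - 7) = u + 7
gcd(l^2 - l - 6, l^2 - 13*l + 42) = 1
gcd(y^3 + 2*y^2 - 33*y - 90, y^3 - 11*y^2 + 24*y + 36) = y - 6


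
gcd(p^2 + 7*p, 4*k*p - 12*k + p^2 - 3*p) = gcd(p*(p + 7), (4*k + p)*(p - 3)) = 1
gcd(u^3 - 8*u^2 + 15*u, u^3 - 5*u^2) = u^2 - 5*u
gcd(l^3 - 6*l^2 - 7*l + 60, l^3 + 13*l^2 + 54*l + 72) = l + 3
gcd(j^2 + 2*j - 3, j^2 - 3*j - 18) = j + 3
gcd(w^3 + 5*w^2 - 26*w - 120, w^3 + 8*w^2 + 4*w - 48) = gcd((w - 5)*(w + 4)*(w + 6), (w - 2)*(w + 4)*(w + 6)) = w^2 + 10*w + 24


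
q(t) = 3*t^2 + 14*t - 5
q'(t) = 6*t + 14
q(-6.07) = 20.55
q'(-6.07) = -22.42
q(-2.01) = -21.02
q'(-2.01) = 1.94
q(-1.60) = -19.72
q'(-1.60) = 4.40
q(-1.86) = -20.66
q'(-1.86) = 2.84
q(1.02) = 12.40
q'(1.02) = 20.12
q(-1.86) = -20.66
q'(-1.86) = 2.84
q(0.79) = 7.93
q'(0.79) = 18.74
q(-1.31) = -18.19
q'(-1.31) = 6.14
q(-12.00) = 259.00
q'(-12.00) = -58.00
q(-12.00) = 259.00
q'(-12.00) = -58.00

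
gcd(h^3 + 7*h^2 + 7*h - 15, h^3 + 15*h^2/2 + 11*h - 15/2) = h^2 + 8*h + 15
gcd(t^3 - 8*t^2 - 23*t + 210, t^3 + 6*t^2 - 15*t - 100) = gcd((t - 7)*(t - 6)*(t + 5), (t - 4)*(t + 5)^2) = t + 5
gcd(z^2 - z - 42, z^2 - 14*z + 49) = z - 7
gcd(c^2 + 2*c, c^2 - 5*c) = c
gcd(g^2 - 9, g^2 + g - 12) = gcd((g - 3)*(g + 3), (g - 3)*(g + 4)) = g - 3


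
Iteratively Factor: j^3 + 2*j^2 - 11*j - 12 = (j + 1)*(j^2 + j - 12) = (j + 1)*(j + 4)*(j - 3)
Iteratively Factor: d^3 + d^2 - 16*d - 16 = (d + 4)*(d^2 - 3*d - 4) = (d - 4)*(d + 4)*(d + 1)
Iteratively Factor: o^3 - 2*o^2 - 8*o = (o - 4)*(o^2 + 2*o) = o*(o - 4)*(o + 2)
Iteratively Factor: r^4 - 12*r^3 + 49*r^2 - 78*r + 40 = (r - 2)*(r^3 - 10*r^2 + 29*r - 20) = (r - 5)*(r - 2)*(r^2 - 5*r + 4) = (r - 5)*(r - 2)*(r - 1)*(r - 4)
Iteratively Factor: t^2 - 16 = (t + 4)*(t - 4)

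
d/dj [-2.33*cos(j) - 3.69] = 2.33*sin(j)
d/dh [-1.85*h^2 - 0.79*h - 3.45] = -3.7*h - 0.79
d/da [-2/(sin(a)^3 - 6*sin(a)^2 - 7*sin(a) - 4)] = 2*(3*sin(a)^2 - 12*sin(a) - 7)*cos(a)/(sin(a)^3 - 6*sin(a)^2 - 7*sin(a) - 4)^2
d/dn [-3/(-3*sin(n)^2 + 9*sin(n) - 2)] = 9*(3 - 2*sin(n))*cos(n)/(3*sin(n)^2 - 9*sin(n) + 2)^2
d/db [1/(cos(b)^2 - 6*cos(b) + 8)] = 2*(cos(b) - 3)*sin(b)/(cos(b)^2 - 6*cos(b) + 8)^2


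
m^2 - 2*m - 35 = (m - 7)*(m + 5)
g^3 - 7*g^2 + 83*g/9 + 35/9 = (g - 5)*(g - 7/3)*(g + 1/3)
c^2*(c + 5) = c^3 + 5*c^2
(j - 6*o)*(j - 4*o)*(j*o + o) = j^3*o - 10*j^2*o^2 + j^2*o + 24*j*o^3 - 10*j*o^2 + 24*o^3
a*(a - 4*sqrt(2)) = a^2 - 4*sqrt(2)*a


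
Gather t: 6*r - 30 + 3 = 6*r - 27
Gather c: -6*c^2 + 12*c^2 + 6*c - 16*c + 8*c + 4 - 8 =6*c^2 - 2*c - 4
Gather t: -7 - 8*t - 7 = -8*t - 14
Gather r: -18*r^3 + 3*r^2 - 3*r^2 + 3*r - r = -18*r^3 + 2*r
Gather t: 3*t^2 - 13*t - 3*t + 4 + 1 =3*t^2 - 16*t + 5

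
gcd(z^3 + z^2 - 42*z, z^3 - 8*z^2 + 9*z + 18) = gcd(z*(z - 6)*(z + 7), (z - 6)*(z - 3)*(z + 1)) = z - 6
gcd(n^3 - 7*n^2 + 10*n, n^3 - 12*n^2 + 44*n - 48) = n - 2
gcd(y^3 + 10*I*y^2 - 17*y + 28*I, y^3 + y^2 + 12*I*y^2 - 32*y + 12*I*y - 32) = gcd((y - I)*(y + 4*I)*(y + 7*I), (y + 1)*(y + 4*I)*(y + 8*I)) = y + 4*I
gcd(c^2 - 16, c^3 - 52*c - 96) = 1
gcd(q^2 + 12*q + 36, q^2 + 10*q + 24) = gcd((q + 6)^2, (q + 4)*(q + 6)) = q + 6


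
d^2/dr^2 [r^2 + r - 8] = 2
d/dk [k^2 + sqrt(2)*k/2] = 2*k + sqrt(2)/2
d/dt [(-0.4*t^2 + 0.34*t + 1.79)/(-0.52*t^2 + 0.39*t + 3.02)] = (0.0208*t^2 - 0.5544*t + 0.3287)/(0.2704*t^4 - 0.4056*t^3 - 2.9887*t^2 + 2.3556*t + 9.1204)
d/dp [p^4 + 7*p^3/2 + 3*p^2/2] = p*(8*p^2 + 21*p + 6)/2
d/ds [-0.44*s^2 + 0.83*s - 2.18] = 0.83 - 0.88*s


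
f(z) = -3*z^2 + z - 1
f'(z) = 1 - 6*z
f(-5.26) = -89.26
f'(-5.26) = 32.56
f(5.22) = -77.53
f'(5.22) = -30.32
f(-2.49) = -22.09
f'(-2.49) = 15.94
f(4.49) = -56.99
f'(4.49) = -25.94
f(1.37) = -5.26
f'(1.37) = -7.22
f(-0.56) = -2.50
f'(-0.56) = 4.36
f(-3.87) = -49.80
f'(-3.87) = 24.22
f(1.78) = -8.73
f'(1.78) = -9.68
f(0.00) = -1.00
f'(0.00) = 1.00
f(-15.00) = -691.00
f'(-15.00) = 91.00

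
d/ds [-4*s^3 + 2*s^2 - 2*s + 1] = -12*s^2 + 4*s - 2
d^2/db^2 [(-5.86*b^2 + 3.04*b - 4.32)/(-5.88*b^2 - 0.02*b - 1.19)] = (2.27373675443232e-13*b^4 - 211.590624*b^3 + 650.146896*b^2 + 130.67712*b - 43.710956)/(203.297472*b^6 + 2.074464*b^5 + 123.437664*b^4 + 0.839672*b^3 + 24.981432*b^2 + 0.084966*b + 1.685159)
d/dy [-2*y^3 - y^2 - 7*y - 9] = -6*y^2 - 2*y - 7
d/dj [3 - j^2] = -2*j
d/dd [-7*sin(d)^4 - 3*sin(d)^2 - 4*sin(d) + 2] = -2*(14*sin(d)^3 + 3*sin(d) + 2)*cos(d)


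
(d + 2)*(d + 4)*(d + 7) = d^3 + 13*d^2 + 50*d + 56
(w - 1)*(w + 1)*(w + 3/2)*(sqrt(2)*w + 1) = sqrt(2)*w^4 + w^3 + 3*sqrt(2)*w^3/2 - sqrt(2)*w^2 + 3*w^2/2 - 3*sqrt(2)*w/2 - w - 3/2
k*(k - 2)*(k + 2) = k^3 - 4*k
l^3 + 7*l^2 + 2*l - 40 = (l - 2)*(l + 4)*(l + 5)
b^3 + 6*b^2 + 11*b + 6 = (b + 1)*(b + 2)*(b + 3)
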